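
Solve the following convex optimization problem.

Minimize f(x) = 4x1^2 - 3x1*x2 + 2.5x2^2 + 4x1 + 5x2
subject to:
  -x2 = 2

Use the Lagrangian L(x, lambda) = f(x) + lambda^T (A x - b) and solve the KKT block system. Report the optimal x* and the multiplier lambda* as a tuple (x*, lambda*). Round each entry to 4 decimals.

Form the Lagrangian:
  L(x, lambda) = (1/2) x^T Q x + c^T x + lambda^T (A x - b)
Stationarity (grad_x L = 0): Q x + c + A^T lambda = 0.
Primal feasibility: A x = b.

This gives the KKT block system:
  [ Q   A^T ] [ x     ]   [-c ]
  [ A    0  ] [ lambda ] = [ b ]

Solving the linear system:
  x*      = (-1.25, -2)
  lambda* = (-1.25)
  f(x*)   = -6.25

x* = (-1.25, -2), lambda* = (-1.25)


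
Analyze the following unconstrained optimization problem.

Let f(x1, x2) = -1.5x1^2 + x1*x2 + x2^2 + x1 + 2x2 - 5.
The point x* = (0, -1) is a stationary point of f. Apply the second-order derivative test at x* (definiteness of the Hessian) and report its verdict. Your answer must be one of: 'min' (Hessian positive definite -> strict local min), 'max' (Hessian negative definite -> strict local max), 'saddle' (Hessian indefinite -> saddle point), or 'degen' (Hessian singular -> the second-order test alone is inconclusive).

Compute the Hessian H = grad^2 f:
  H = [[-3, 1], [1, 2]]
Verify stationarity: grad f(x*) = H x* + g = (0, 0).
Eigenvalues of H: -3.1926, 2.1926.
Eigenvalues have mixed signs, so H is indefinite -> x* is a saddle point.

saddle


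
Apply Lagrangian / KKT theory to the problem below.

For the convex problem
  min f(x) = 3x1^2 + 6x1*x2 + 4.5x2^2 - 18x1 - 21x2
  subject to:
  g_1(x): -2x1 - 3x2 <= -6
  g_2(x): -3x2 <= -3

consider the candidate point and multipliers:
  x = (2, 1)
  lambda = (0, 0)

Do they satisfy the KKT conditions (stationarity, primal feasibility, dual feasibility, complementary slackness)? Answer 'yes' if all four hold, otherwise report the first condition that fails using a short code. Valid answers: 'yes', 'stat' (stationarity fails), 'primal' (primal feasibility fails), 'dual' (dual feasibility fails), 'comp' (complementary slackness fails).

Gradient of f: grad f(x) = Q x + c = (0, 0)
Constraint values g_i(x) = a_i^T x - b_i:
  g_1((2, 1)) = -1
  g_2((2, 1)) = 0
Stationarity residual: grad f(x) + sum_i lambda_i a_i = (0, 0)
  -> stationarity OK
Primal feasibility (all g_i <= 0): OK
Dual feasibility (all lambda_i >= 0): OK
Complementary slackness (lambda_i * g_i(x) = 0 for all i): OK

Verdict: yes, KKT holds.

yes


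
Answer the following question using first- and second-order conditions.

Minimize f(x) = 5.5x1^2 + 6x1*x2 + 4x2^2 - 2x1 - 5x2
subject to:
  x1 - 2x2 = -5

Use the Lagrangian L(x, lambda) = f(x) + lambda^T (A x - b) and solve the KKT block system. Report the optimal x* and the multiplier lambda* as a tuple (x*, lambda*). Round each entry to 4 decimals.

Form the Lagrangian:
  L(x, lambda) = (1/2) x^T Q x + c^T x + lambda^T (A x - b)
Stationarity (grad_x L = 0): Q x + c + A^T lambda = 0.
Primal feasibility: A x = b.

This gives the KKT block system:
  [ Q   A^T ] [ x     ]   [-c ]
  [ A    0  ] [ lambda ] = [ b ]

Solving the linear system:
  x*      = (-1.0789, 1.9605)
  lambda* = (2.1053)
  f(x*)   = 1.4408

x* = (-1.0789, 1.9605), lambda* = (2.1053)


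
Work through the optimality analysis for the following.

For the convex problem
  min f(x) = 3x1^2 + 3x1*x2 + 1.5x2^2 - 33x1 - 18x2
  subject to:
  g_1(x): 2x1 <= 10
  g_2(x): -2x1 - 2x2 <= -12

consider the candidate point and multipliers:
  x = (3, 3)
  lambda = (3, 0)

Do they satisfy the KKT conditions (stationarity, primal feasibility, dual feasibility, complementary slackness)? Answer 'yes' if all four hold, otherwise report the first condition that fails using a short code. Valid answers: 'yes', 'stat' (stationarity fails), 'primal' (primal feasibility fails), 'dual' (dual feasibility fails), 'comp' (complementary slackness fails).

Gradient of f: grad f(x) = Q x + c = (-6, 0)
Constraint values g_i(x) = a_i^T x - b_i:
  g_1((3, 3)) = -4
  g_2((3, 3)) = 0
Stationarity residual: grad f(x) + sum_i lambda_i a_i = (0, 0)
  -> stationarity OK
Primal feasibility (all g_i <= 0): OK
Dual feasibility (all lambda_i >= 0): OK
Complementary slackness (lambda_i * g_i(x) = 0 for all i): FAILS

Verdict: the first failing condition is complementary_slackness -> comp.

comp


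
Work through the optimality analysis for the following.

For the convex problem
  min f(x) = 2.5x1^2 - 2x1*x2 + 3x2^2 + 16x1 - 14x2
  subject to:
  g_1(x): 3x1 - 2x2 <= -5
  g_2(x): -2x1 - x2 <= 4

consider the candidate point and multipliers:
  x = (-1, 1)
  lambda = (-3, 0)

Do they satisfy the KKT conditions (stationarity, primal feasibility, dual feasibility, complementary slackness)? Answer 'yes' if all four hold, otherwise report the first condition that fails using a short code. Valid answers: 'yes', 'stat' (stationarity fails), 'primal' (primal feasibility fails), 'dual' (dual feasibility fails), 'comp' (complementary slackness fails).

Gradient of f: grad f(x) = Q x + c = (9, -6)
Constraint values g_i(x) = a_i^T x - b_i:
  g_1((-1, 1)) = 0
  g_2((-1, 1)) = -3
Stationarity residual: grad f(x) + sum_i lambda_i a_i = (0, 0)
  -> stationarity OK
Primal feasibility (all g_i <= 0): OK
Dual feasibility (all lambda_i >= 0): FAILS
Complementary slackness (lambda_i * g_i(x) = 0 for all i): OK

Verdict: the first failing condition is dual_feasibility -> dual.

dual


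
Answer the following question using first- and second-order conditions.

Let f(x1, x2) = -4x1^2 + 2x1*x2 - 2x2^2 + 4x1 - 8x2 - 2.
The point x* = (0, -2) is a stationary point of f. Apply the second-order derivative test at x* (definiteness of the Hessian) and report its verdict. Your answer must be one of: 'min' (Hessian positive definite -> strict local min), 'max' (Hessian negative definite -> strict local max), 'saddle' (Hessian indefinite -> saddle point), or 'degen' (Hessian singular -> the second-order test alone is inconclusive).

Compute the Hessian H = grad^2 f:
  H = [[-8, 2], [2, -4]]
Verify stationarity: grad f(x*) = H x* + g = (0, 0).
Eigenvalues of H: -8.8284, -3.1716.
Both eigenvalues < 0, so H is negative definite -> x* is a strict local max.

max


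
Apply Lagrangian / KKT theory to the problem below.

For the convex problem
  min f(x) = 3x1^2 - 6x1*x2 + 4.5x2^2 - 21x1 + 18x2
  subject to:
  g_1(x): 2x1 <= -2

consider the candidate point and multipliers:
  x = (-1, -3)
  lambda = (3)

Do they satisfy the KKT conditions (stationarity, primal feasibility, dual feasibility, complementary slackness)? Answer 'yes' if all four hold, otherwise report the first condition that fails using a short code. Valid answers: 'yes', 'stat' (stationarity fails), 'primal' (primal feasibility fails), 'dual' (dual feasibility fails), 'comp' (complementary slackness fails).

Gradient of f: grad f(x) = Q x + c = (-9, -3)
Constraint values g_i(x) = a_i^T x - b_i:
  g_1((-1, -3)) = 0
Stationarity residual: grad f(x) + sum_i lambda_i a_i = (-3, -3)
  -> stationarity FAILS
Primal feasibility (all g_i <= 0): OK
Dual feasibility (all lambda_i >= 0): OK
Complementary slackness (lambda_i * g_i(x) = 0 for all i): OK

Verdict: the first failing condition is stationarity -> stat.

stat


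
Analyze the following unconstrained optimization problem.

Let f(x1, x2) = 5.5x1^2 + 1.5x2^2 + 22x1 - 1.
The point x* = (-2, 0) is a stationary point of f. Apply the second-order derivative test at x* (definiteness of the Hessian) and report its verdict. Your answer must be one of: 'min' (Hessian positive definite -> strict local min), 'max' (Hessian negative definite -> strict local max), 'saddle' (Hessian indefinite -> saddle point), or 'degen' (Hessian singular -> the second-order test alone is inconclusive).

Compute the Hessian H = grad^2 f:
  H = [[11, 0], [0, 3]]
Verify stationarity: grad f(x*) = H x* + g = (0, 0).
Eigenvalues of H: 3, 11.
Both eigenvalues > 0, so H is positive definite -> x* is a strict local min.

min


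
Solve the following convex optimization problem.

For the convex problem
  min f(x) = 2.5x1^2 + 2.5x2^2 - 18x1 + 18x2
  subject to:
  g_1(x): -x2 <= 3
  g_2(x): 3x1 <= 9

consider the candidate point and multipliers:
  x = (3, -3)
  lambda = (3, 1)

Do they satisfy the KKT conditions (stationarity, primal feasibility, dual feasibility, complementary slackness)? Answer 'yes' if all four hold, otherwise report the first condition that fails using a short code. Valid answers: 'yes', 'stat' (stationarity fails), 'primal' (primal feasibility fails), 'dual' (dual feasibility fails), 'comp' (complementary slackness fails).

Gradient of f: grad f(x) = Q x + c = (-3, 3)
Constraint values g_i(x) = a_i^T x - b_i:
  g_1((3, -3)) = 0
  g_2((3, -3)) = 0
Stationarity residual: grad f(x) + sum_i lambda_i a_i = (0, 0)
  -> stationarity OK
Primal feasibility (all g_i <= 0): OK
Dual feasibility (all lambda_i >= 0): OK
Complementary slackness (lambda_i * g_i(x) = 0 for all i): OK

Verdict: yes, KKT holds.

yes


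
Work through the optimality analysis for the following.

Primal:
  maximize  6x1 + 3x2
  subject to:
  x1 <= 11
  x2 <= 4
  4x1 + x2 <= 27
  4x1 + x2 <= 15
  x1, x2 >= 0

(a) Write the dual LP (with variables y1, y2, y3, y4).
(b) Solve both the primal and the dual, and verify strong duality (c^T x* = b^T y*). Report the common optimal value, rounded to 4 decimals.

The standard primal-dual pair for 'max c^T x s.t. A x <= b, x >= 0' is:
  Dual:  min b^T y  s.t.  A^T y >= c,  y >= 0.

So the dual LP is:
  minimize  11y1 + 4y2 + 27y3 + 15y4
  subject to:
    y1 + 4y3 + 4y4 >= 6
    y2 + y3 + y4 >= 3
    y1, y2, y3, y4 >= 0

Solving the primal: x* = (2.75, 4).
  primal value c^T x* = 28.5.
Solving the dual: y* = (0, 1.5, 0, 1.5).
  dual value b^T y* = 28.5.
Strong duality: c^T x* = b^T y*. Confirmed.

28.5


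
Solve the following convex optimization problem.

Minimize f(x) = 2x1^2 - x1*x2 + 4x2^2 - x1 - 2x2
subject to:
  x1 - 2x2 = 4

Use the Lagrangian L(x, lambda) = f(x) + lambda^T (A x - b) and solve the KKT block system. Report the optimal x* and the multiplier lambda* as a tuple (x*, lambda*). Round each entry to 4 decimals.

Form the Lagrangian:
  L(x, lambda) = (1/2) x^T Q x + c^T x + lambda^T (A x - b)
Stationarity (grad_x L = 0): Q x + c + A^T lambda = 0.
Primal feasibility: A x = b.

This gives the KKT block system:
  [ Q   A^T ] [ x     ]   [-c ]
  [ A    0  ] [ lambda ] = [ b ]

Solving the linear system:
  x*      = (1.6, -1.2)
  lambda* = (-6.6)
  f(x*)   = 13.6

x* = (1.6, -1.2), lambda* = (-6.6)


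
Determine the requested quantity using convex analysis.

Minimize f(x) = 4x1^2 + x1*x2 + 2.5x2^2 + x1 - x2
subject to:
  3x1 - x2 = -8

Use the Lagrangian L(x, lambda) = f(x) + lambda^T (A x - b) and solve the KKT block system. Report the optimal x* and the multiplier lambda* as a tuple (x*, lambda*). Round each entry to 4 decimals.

Form the Lagrangian:
  L(x, lambda) = (1/2) x^T Q x + c^T x + lambda^T (A x - b)
Stationarity (grad_x L = 0): Q x + c + A^T lambda = 0.
Primal feasibility: A x = b.

This gives the KKT block system:
  [ Q   A^T ] [ x     ]   [-c ]
  [ A    0  ] [ lambda ] = [ b ]

Solving the linear system:
  x*      = (-2.1356, 1.5932)
  lambda* = (4.8305)
  f(x*)   = 17.4576

x* = (-2.1356, 1.5932), lambda* = (4.8305)


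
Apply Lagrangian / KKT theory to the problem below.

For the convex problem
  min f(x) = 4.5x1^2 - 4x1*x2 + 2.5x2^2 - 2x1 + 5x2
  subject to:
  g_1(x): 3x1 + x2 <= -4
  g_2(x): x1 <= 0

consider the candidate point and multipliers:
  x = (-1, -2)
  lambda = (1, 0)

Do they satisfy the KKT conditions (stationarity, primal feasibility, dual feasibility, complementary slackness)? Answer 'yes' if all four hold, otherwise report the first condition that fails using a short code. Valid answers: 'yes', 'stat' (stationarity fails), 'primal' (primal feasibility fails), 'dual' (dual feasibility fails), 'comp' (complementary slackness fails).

Gradient of f: grad f(x) = Q x + c = (-3, -1)
Constraint values g_i(x) = a_i^T x - b_i:
  g_1((-1, -2)) = -1
  g_2((-1, -2)) = -1
Stationarity residual: grad f(x) + sum_i lambda_i a_i = (0, 0)
  -> stationarity OK
Primal feasibility (all g_i <= 0): OK
Dual feasibility (all lambda_i >= 0): OK
Complementary slackness (lambda_i * g_i(x) = 0 for all i): FAILS

Verdict: the first failing condition is complementary_slackness -> comp.

comp


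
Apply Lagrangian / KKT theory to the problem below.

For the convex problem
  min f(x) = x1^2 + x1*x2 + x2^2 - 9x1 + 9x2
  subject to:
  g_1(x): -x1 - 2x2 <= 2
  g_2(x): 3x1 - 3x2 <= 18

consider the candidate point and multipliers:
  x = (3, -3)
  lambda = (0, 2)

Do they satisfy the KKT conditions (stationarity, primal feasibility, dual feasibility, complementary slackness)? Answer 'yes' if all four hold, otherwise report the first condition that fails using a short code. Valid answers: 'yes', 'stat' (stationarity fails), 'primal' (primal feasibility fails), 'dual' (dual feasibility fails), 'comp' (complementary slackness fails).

Gradient of f: grad f(x) = Q x + c = (-6, 6)
Constraint values g_i(x) = a_i^T x - b_i:
  g_1((3, -3)) = 1
  g_2((3, -3)) = 0
Stationarity residual: grad f(x) + sum_i lambda_i a_i = (0, 0)
  -> stationarity OK
Primal feasibility (all g_i <= 0): FAILS
Dual feasibility (all lambda_i >= 0): OK
Complementary slackness (lambda_i * g_i(x) = 0 for all i): OK

Verdict: the first failing condition is primal_feasibility -> primal.

primal


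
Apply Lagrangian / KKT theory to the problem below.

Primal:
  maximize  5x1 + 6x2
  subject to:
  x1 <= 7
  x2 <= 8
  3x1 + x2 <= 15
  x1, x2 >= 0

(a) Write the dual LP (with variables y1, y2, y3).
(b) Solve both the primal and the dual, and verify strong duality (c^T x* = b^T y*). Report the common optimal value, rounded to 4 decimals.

The standard primal-dual pair for 'max c^T x s.t. A x <= b, x >= 0' is:
  Dual:  min b^T y  s.t.  A^T y >= c,  y >= 0.

So the dual LP is:
  minimize  7y1 + 8y2 + 15y3
  subject to:
    y1 + 3y3 >= 5
    y2 + y3 >= 6
    y1, y2, y3 >= 0

Solving the primal: x* = (2.3333, 8).
  primal value c^T x* = 59.6667.
Solving the dual: y* = (0, 4.3333, 1.6667).
  dual value b^T y* = 59.6667.
Strong duality: c^T x* = b^T y*. Confirmed.

59.6667


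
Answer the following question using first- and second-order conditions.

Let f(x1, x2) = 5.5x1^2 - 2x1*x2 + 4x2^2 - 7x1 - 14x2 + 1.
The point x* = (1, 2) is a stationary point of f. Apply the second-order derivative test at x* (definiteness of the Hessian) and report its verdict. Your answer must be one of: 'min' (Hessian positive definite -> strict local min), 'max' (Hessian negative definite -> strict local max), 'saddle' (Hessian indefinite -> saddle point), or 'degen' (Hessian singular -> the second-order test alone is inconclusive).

Compute the Hessian H = grad^2 f:
  H = [[11, -2], [-2, 8]]
Verify stationarity: grad f(x*) = H x* + g = (0, 0).
Eigenvalues of H: 7, 12.
Both eigenvalues > 0, so H is positive definite -> x* is a strict local min.

min


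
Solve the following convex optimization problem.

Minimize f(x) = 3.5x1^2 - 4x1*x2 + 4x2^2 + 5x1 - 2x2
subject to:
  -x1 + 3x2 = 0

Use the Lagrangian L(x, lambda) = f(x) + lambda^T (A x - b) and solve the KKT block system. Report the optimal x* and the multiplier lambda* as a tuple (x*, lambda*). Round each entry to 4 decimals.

Form the Lagrangian:
  L(x, lambda) = (1/2) x^T Q x + c^T x + lambda^T (A x - b)
Stationarity (grad_x L = 0): Q x + c + A^T lambda = 0.
Primal feasibility: A x = b.

This gives the KKT block system:
  [ Q   A^T ] [ x     ]   [-c ]
  [ A    0  ] [ lambda ] = [ b ]

Solving the linear system:
  x*      = (-0.8298, -0.2766)
  lambda* = (0.2979)
  f(x*)   = -1.7979

x* = (-0.8298, -0.2766), lambda* = (0.2979)


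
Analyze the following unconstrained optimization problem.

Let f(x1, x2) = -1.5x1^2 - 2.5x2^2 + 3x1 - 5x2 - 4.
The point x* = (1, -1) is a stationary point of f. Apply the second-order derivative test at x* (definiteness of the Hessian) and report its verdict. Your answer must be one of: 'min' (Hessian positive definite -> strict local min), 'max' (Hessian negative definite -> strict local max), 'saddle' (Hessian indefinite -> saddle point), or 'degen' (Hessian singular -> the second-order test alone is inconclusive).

Compute the Hessian H = grad^2 f:
  H = [[-3, 0], [0, -5]]
Verify stationarity: grad f(x*) = H x* + g = (0, 0).
Eigenvalues of H: -5, -3.
Both eigenvalues < 0, so H is negative definite -> x* is a strict local max.

max


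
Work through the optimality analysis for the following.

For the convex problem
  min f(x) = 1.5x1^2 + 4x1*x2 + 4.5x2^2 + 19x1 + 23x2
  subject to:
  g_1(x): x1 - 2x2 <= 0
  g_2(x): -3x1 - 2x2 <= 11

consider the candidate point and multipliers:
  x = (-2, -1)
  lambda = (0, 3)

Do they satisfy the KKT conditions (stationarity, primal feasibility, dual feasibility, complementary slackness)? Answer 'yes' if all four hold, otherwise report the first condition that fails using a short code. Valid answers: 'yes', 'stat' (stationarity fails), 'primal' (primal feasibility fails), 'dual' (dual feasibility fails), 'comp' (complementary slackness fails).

Gradient of f: grad f(x) = Q x + c = (9, 6)
Constraint values g_i(x) = a_i^T x - b_i:
  g_1((-2, -1)) = 0
  g_2((-2, -1)) = -3
Stationarity residual: grad f(x) + sum_i lambda_i a_i = (0, 0)
  -> stationarity OK
Primal feasibility (all g_i <= 0): OK
Dual feasibility (all lambda_i >= 0): OK
Complementary slackness (lambda_i * g_i(x) = 0 for all i): FAILS

Verdict: the first failing condition is complementary_slackness -> comp.

comp


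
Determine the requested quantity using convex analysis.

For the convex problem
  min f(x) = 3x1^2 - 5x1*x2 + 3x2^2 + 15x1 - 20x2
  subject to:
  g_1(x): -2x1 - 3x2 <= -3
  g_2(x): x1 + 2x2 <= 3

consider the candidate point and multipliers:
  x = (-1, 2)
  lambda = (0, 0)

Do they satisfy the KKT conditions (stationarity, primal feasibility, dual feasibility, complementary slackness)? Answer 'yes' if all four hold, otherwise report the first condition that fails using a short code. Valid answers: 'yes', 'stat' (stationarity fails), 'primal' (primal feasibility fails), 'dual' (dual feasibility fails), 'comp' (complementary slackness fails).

Gradient of f: grad f(x) = Q x + c = (-1, -3)
Constraint values g_i(x) = a_i^T x - b_i:
  g_1((-1, 2)) = -1
  g_2((-1, 2)) = 0
Stationarity residual: grad f(x) + sum_i lambda_i a_i = (-1, -3)
  -> stationarity FAILS
Primal feasibility (all g_i <= 0): OK
Dual feasibility (all lambda_i >= 0): OK
Complementary slackness (lambda_i * g_i(x) = 0 for all i): OK

Verdict: the first failing condition is stationarity -> stat.

stat


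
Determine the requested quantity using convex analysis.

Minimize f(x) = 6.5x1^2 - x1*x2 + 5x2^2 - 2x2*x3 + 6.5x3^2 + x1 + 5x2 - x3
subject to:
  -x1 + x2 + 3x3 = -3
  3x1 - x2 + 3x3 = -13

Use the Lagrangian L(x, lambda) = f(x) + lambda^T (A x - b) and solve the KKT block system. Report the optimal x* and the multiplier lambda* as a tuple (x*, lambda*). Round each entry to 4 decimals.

Form the Lagrangian:
  L(x, lambda) = (1/2) x^T Q x + c^T x + lambda^T (A x - b)
Stationarity (grad_x L = 0): Q x + c + A^T lambda = 0.
Primal feasibility: A x = b.

This gives the KKT block system:
  [ Q   A^T ] [ x     ]   [-c ]
  [ A    0  ] [ lambda ] = [ b ]

Solving the linear system:
  x*      = (-2.4833, 0.0335, -1.8389)
  lambda* = (-1.5858, 9.91)
  f(x*)   = 61.7981

x* = (-2.4833, 0.0335, -1.8389), lambda* = (-1.5858, 9.91)


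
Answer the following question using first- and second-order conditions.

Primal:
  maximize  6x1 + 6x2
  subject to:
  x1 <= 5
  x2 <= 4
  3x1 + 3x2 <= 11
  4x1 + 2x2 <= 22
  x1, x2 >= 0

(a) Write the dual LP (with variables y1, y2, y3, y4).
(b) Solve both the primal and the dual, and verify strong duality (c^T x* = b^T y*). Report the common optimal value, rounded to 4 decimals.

The standard primal-dual pair for 'max c^T x s.t. A x <= b, x >= 0' is:
  Dual:  min b^T y  s.t.  A^T y >= c,  y >= 0.

So the dual LP is:
  minimize  5y1 + 4y2 + 11y3 + 22y4
  subject to:
    y1 + 3y3 + 4y4 >= 6
    y2 + 3y3 + 2y4 >= 6
    y1, y2, y3, y4 >= 0

Solving the primal: x* = (3.6667, 0).
  primal value c^T x* = 22.
Solving the dual: y* = (0, 0, 2, 0).
  dual value b^T y* = 22.
Strong duality: c^T x* = b^T y*. Confirmed.

22


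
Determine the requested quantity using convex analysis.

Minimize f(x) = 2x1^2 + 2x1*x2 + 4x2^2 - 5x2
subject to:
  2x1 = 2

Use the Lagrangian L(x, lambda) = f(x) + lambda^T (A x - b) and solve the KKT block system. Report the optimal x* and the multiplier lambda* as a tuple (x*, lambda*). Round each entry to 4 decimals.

Form the Lagrangian:
  L(x, lambda) = (1/2) x^T Q x + c^T x + lambda^T (A x - b)
Stationarity (grad_x L = 0): Q x + c + A^T lambda = 0.
Primal feasibility: A x = b.

This gives the KKT block system:
  [ Q   A^T ] [ x     ]   [-c ]
  [ A    0  ] [ lambda ] = [ b ]

Solving the linear system:
  x*      = (1, 0.375)
  lambda* = (-2.375)
  f(x*)   = 1.4375

x* = (1, 0.375), lambda* = (-2.375)


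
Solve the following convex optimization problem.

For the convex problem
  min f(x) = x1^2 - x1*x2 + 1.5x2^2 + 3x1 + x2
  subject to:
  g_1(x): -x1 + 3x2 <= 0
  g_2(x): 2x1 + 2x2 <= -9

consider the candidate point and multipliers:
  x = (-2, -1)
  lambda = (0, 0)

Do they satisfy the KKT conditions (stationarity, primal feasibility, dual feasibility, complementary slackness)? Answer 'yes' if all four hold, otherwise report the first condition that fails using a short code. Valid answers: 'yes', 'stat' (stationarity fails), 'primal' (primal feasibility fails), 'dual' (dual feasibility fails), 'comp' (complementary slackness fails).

Gradient of f: grad f(x) = Q x + c = (0, 0)
Constraint values g_i(x) = a_i^T x - b_i:
  g_1((-2, -1)) = -1
  g_2((-2, -1)) = 3
Stationarity residual: grad f(x) + sum_i lambda_i a_i = (0, 0)
  -> stationarity OK
Primal feasibility (all g_i <= 0): FAILS
Dual feasibility (all lambda_i >= 0): OK
Complementary slackness (lambda_i * g_i(x) = 0 for all i): OK

Verdict: the first failing condition is primal_feasibility -> primal.

primal


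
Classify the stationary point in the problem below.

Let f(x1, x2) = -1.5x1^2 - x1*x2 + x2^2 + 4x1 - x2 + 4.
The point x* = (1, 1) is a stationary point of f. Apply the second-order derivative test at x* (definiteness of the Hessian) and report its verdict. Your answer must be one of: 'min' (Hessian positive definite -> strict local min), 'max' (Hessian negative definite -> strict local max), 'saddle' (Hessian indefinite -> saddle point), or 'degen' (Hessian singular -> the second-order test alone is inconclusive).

Compute the Hessian H = grad^2 f:
  H = [[-3, -1], [-1, 2]]
Verify stationarity: grad f(x*) = H x* + g = (0, 0).
Eigenvalues of H: -3.1926, 2.1926.
Eigenvalues have mixed signs, so H is indefinite -> x* is a saddle point.

saddle


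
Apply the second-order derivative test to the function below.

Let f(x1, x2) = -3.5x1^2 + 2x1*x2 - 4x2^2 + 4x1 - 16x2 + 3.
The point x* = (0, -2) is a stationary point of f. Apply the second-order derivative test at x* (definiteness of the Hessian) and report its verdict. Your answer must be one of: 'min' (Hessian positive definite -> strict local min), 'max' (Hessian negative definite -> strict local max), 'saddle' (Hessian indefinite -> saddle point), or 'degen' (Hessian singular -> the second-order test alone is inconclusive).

Compute the Hessian H = grad^2 f:
  H = [[-7, 2], [2, -8]]
Verify stationarity: grad f(x*) = H x* + g = (0, 0).
Eigenvalues of H: -9.5616, -5.4384.
Both eigenvalues < 0, so H is negative definite -> x* is a strict local max.

max


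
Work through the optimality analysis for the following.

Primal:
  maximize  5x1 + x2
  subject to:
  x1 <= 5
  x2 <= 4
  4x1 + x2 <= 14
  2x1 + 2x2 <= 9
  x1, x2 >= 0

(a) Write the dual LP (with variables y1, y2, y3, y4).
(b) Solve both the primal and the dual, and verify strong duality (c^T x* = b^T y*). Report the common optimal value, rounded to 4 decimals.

The standard primal-dual pair for 'max c^T x s.t. A x <= b, x >= 0' is:
  Dual:  min b^T y  s.t.  A^T y >= c,  y >= 0.

So the dual LP is:
  minimize  5y1 + 4y2 + 14y3 + 9y4
  subject to:
    y1 + 4y3 + 2y4 >= 5
    y2 + y3 + 2y4 >= 1
    y1, y2, y3, y4 >= 0

Solving the primal: x* = (3.5, 0).
  primal value c^T x* = 17.5.
Solving the dual: y* = (0, 0, 1.25, 0).
  dual value b^T y* = 17.5.
Strong duality: c^T x* = b^T y*. Confirmed.

17.5


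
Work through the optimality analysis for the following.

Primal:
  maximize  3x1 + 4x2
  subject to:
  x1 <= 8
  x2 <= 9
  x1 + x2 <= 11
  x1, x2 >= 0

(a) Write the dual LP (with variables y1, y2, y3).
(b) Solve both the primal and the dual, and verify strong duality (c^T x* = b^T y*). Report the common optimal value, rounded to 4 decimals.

The standard primal-dual pair for 'max c^T x s.t. A x <= b, x >= 0' is:
  Dual:  min b^T y  s.t.  A^T y >= c,  y >= 0.

So the dual LP is:
  minimize  8y1 + 9y2 + 11y3
  subject to:
    y1 + y3 >= 3
    y2 + y3 >= 4
    y1, y2, y3 >= 0

Solving the primal: x* = (2, 9).
  primal value c^T x* = 42.
Solving the dual: y* = (0, 1, 3).
  dual value b^T y* = 42.
Strong duality: c^T x* = b^T y*. Confirmed.

42


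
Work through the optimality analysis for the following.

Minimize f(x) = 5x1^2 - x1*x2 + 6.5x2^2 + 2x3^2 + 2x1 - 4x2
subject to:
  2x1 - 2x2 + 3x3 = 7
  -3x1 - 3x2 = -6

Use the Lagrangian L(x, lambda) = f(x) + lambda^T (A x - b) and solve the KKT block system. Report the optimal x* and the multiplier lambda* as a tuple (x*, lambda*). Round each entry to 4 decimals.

Form the Lagrangian:
  L(x, lambda) = (1/2) x^T Q x + c^T x + lambda^T (A x - b)
Stationarity (grad_x L = 0): Q x + c + A^T lambda = 0.
Primal feasibility: A x = b.

This gives the KKT block system:
  [ Q   A^T ] [ x     ]   [-c ]
  [ A    0  ] [ lambda ] = [ b ]

Solving the linear system:
  x*      = (1.2941, 0.7059, 1.9412)
  lambda* = (-2.5882, 3.0196)
  f(x*)   = 18

x* = (1.2941, 0.7059, 1.9412), lambda* = (-2.5882, 3.0196)


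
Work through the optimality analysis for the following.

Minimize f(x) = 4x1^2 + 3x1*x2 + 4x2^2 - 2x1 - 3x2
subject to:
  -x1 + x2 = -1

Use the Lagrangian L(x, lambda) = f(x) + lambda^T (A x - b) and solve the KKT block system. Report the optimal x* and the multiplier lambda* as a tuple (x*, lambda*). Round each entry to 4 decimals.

Form the Lagrangian:
  L(x, lambda) = (1/2) x^T Q x + c^T x + lambda^T (A x - b)
Stationarity (grad_x L = 0): Q x + c + A^T lambda = 0.
Primal feasibility: A x = b.

This gives the KKT block system:
  [ Q   A^T ] [ x     ]   [-c ]
  [ A    0  ] [ lambda ] = [ b ]

Solving the linear system:
  x*      = (0.7273, -0.2727)
  lambda* = (3)
  f(x*)   = 1.1818

x* = (0.7273, -0.2727), lambda* = (3)


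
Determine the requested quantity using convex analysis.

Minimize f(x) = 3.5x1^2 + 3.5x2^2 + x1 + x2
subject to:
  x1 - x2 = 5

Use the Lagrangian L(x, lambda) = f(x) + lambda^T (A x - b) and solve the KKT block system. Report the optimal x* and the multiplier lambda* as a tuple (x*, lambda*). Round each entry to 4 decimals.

Form the Lagrangian:
  L(x, lambda) = (1/2) x^T Q x + c^T x + lambda^T (A x - b)
Stationarity (grad_x L = 0): Q x + c + A^T lambda = 0.
Primal feasibility: A x = b.

This gives the KKT block system:
  [ Q   A^T ] [ x     ]   [-c ]
  [ A    0  ] [ lambda ] = [ b ]

Solving the linear system:
  x*      = (2.3571, -2.6429)
  lambda* = (-17.5)
  f(x*)   = 43.6071

x* = (2.3571, -2.6429), lambda* = (-17.5)


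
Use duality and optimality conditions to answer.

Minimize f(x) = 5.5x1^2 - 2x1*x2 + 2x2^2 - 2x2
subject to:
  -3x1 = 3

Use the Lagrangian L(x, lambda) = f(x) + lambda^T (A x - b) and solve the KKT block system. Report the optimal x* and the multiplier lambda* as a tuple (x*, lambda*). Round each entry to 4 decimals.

Form the Lagrangian:
  L(x, lambda) = (1/2) x^T Q x + c^T x + lambda^T (A x - b)
Stationarity (grad_x L = 0): Q x + c + A^T lambda = 0.
Primal feasibility: A x = b.

This gives the KKT block system:
  [ Q   A^T ] [ x     ]   [-c ]
  [ A    0  ] [ lambda ] = [ b ]

Solving the linear system:
  x*      = (-1, 0)
  lambda* = (-3.6667)
  f(x*)   = 5.5

x* = (-1, 0), lambda* = (-3.6667)


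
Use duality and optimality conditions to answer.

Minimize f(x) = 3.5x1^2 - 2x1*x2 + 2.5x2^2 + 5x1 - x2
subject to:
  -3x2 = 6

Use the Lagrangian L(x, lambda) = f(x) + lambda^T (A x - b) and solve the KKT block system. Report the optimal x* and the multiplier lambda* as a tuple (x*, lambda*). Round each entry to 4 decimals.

Form the Lagrangian:
  L(x, lambda) = (1/2) x^T Q x + c^T x + lambda^T (A x - b)
Stationarity (grad_x L = 0): Q x + c + A^T lambda = 0.
Primal feasibility: A x = b.

This gives the KKT block system:
  [ Q   A^T ] [ x     ]   [-c ]
  [ A    0  ] [ lambda ] = [ b ]

Solving the linear system:
  x*      = (-1.2857, -2)
  lambda* = (-2.8095)
  f(x*)   = 6.2143

x* = (-1.2857, -2), lambda* = (-2.8095)


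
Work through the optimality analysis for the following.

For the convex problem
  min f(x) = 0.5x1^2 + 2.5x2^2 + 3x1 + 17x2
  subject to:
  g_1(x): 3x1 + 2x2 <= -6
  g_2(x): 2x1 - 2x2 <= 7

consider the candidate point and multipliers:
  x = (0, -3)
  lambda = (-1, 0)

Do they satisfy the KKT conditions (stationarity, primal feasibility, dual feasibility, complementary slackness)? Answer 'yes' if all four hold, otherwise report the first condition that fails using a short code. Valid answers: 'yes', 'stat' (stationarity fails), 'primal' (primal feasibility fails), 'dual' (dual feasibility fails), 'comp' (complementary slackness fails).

Gradient of f: grad f(x) = Q x + c = (3, 2)
Constraint values g_i(x) = a_i^T x - b_i:
  g_1((0, -3)) = 0
  g_2((0, -3)) = -1
Stationarity residual: grad f(x) + sum_i lambda_i a_i = (0, 0)
  -> stationarity OK
Primal feasibility (all g_i <= 0): OK
Dual feasibility (all lambda_i >= 0): FAILS
Complementary slackness (lambda_i * g_i(x) = 0 for all i): OK

Verdict: the first failing condition is dual_feasibility -> dual.

dual


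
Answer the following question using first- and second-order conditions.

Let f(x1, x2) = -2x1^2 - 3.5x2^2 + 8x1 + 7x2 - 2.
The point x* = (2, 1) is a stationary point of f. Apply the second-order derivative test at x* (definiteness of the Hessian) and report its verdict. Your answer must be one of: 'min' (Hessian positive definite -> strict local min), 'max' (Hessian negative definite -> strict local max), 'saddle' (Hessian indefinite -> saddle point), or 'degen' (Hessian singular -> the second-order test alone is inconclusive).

Compute the Hessian H = grad^2 f:
  H = [[-4, 0], [0, -7]]
Verify stationarity: grad f(x*) = H x* + g = (0, 0).
Eigenvalues of H: -7, -4.
Both eigenvalues < 0, so H is negative definite -> x* is a strict local max.

max


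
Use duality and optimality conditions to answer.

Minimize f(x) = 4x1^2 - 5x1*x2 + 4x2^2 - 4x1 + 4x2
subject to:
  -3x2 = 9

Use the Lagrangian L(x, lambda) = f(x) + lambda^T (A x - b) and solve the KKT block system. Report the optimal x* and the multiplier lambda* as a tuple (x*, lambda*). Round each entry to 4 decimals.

Form the Lagrangian:
  L(x, lambda) = (1/2) x^T Q x + c^T x + lambda^T (A x - b)
Stationarity (grad_x L = 0): Q x + c + A^T lambda = 0.
Primal feasibility: A x = b.

This gives the KKT block system:
  [ Q   A^T ] [ x     ]   [-c ]
  [ A    0  ] [ lambda ] = [ b ]

Solving the linear system:
  x*      = (-1.375, -3)
  lambda* = (-4.375)
  f(x*)   = 16.4375

x* = (-1.375, -3), lambda* = (-4.375)


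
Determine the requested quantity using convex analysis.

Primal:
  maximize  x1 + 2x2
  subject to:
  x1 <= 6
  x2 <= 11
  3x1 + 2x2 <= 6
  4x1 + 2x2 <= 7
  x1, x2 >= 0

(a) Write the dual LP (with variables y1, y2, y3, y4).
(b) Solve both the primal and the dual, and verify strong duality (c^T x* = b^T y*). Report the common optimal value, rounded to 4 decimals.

The standard primal-dual pair for 'max c^T x s.t. A x <= b, x >= 0' is:
  Dual:  min b^T y  s.t.  A^T y >= c,  y >= 0.

So the dual LP is:
  minimize  6y1 + 11y2 + 6y3 + 7y4
  subject to:
    y1 + 3y3 + 4y4 >= 1
    y2 + 2y3 + 2y4 >= 2
    y1, y2, y3, y4 >= 0

Solving the primal: x* = (0, 3).
  primal value c^T x* = 6.
Solving the dual: y* = (0, 0, 1, 0).
  dual value b^T y* = 6.
Strong duality: c^T x* = b^T y*. Confirmed.

6


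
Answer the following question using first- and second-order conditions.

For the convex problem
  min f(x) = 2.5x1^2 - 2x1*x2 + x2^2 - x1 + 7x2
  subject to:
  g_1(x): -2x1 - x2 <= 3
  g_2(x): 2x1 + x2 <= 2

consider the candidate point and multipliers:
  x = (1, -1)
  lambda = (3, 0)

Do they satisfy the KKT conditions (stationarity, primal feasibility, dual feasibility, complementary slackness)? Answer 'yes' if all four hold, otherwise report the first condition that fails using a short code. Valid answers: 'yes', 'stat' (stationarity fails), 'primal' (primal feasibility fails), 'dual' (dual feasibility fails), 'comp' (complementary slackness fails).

Gradient of f: grad f(x) = Q x + c = (6, 3)
Constraint values g_i(x) = a_i^T x - b_i:
  g_1((1, -1)) = -4
  g_2((1, -1)) = -1
Stationarity residual: grad f(x) + sum_i lambda_i a_i = (0, 0)
  -> stationarity OK
Primal feasibility (all g_i <= 0): OK
Dual feasibility (all lambda_i >= 0): OK
Complementary slackness (lambda_i * g_i(x) = 0 for all i): FAILS

Verdict: the first failing condition is complementary_slackness -> comp.

comp


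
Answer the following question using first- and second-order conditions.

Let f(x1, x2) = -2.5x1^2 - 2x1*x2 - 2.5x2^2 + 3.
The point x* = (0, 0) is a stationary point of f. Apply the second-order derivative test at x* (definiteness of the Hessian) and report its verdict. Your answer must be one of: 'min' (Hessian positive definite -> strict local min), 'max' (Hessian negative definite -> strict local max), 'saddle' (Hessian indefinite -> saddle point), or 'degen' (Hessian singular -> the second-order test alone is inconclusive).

Compute the Hessian H = grad^2 f:
  H = [[-5, -2], [-2, -5]]
Verify stationarity: grad f(x*) = H x* + g = (0, 0).
Eigenvalues of H: -7, -3.
Both eigenvalues < 0, so H is negative definite -> x* is a strict local max.

max


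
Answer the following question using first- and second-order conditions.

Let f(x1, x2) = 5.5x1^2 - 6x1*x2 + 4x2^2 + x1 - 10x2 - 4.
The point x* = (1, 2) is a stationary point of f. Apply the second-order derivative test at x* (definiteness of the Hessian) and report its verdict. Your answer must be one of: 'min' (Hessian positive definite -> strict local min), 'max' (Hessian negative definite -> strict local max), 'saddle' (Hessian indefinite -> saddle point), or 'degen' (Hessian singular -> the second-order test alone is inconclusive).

Compute the Hessian H = grad^2 f:
  H = [[11, -6], [-6, 8]]
Verify stationarity: grad f(x*) = H x* + g = (0, 0).
Eigenvalues of H: 3.3153, 15.6847.
Both eigenvalues > 0, so H is positive definite -> x* is a strict local min.

min


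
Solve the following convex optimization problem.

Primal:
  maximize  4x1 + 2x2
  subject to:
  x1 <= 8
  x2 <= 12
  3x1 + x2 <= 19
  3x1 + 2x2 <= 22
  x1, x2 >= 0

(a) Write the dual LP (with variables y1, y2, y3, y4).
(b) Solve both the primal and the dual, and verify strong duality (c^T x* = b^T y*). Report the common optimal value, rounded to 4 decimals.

The standard primal-dual pair for 'max c^T x s.t. A x <= b, x >= 0' is:
  Dual:  min b^T y  s.t.  A^T y >= c,  y >= 0.

So the dual LP is:
  minimize  8y1 + 12y2 + 19y3 + 22y4
  subject to:
    y1 + 3y3 + 3y4 >= 4
    y2 + y3 + 2y4 >= 2
    y1, y2, y3, y4 >= 0

Solving the primal: x* = (5.3333, 3).
  primal value c^T x* = 27.3333.
Solving the dual: y* = (0, 0, 0.6667, 0.6667).
  dual value b^T y* = 27.3333.
Strong duality: c^T x* = b^T y*. Confirmed.

27.3333


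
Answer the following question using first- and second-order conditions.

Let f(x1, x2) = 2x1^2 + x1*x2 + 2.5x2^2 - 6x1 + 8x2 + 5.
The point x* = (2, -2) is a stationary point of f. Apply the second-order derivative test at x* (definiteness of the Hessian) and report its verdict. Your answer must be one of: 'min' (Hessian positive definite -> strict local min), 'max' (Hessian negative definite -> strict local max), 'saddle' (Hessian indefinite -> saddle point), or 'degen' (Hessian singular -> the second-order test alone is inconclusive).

Compute the Hessian H = grad^2 f:
  H = [[4, 1], [1, 5]]
Verify stationarity: grad f(x*) = H x* + g = (0, 0).
Eigenvalues of H: 3.382, 5.618.
Both eigenvalues > 0, so H is positive definite -> x* is a strict local min.

min


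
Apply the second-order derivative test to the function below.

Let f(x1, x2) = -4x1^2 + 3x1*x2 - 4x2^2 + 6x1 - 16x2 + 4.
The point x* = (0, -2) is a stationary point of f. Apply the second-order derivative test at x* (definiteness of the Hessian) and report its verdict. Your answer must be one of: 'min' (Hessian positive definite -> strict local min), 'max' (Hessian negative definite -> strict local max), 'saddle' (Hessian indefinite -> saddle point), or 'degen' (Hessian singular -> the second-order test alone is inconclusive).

Compute the Hessian H = grad^2 f:
  H = [[-8, 3], [3, -8]]
Verify stationarity: grad f(x*) = H x* + g = (0, 0).
Eigenvalues of H: -11, -5.
Both eigenvalues < 0, so H is negative definite -> x* is a strict local max.

max


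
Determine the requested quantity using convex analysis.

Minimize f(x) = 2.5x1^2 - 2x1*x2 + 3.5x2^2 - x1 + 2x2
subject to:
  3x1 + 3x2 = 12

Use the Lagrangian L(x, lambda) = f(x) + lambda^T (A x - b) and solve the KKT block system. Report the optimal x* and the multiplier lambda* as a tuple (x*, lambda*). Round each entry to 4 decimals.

Form the Lagrangian:
  L(x, lambda) = (1/2) x^T Q x + c^T x + lambda^T (A x - b)
Stationarity (grad_x L = 0): Q x + c + A^T lambda = 0.
Primal feasibility: A x = b.

This gives the KKT block system:
  [ Q   A^T ] [ x     ]   [-c ]
  [ A    0  ] [ lambda ] = [ b ]

Solving the linear system:
  x*      = (2.4375, 1.5625)
  lambda* = (-2.6875)
  f(x*)   = 16.4688

x* = (2.4375, 1.5625), lambda* = (-2.6875)


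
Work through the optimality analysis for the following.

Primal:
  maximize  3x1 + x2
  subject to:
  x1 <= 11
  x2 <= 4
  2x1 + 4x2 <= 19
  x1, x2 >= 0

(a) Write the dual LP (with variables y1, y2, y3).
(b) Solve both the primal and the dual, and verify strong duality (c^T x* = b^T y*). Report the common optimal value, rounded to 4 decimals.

The standard primal-dual pair for 'max c^T x s.t. A x <= b, x >= 0' is:
  Dual:  min b^T y  s.t.  A^T y >= c,  y >= 0.

So the dual LP is:
  minimize  11y1 + 4y2 + 19y3
  subject to:
    y1 + 2y3 >= 3
    y2 + 4y3 >= 1
    y1, y2, y3 >= 0

Solving the primal: x* = (9.5, 0).
  primal value c^T x* = 28.5.
Solving the dual: y* = (0, 0, 1.5).
  dual value b^T y* = 28.5.
Strong duality: c^T x* = b^T y*. Confirmed.

28.5


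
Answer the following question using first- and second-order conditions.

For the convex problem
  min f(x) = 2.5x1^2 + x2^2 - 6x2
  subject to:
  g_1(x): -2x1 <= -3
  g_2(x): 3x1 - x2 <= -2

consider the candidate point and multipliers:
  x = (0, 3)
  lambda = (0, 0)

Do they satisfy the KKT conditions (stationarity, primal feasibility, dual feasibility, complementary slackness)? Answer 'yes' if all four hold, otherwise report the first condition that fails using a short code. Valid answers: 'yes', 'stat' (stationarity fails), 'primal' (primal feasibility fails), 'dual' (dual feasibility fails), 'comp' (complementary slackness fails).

Gradient of f: grad f(x) = Q x + c = (0, 0)
Constraint values g_i(x) = a_i^T x - b_i:
  g_1((0, 3)) = 3
  g_2((0, 3)) = -1
Stationarity residual: grad f(x) + sum_i lambda_i a_i = (0, 0)
  -> stationarity OK
Primal feasibility (all g_i <= 0): FAILS
Dual feasibility (all lambda_i >= 0): OK
Complementary slackness (lambda_i * g_i(x) = 0 for all i): OK

Verdict: the first failing condition is primal_feasibility -> primal.

primal


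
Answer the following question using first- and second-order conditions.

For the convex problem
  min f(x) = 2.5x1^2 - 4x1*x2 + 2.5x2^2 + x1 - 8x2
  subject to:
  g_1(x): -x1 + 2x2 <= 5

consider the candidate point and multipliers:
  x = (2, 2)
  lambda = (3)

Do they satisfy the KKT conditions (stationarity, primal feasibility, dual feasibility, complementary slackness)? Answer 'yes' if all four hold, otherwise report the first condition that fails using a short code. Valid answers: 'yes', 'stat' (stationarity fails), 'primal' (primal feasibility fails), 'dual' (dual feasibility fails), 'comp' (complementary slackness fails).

Gradient of f: grad f(x) = Q x + c = (3, -6)
Constraint values g_i(x) = a_i^T x - b_i:
  g_1((2, 2)) = -3
Stationarity residual: grad f(x) + sum_i lambda_i a_i = (0, 0)
  -> stationarity OK
Primal feasibility (all g_i <= 0): OK
Dual feasibility (all lambda_i >= 0): OK
Complementary slackness (lambda_i * g_i(x) = 0 for all i): FAILS

Verdict: the first failing condition is complementary_slackness -> comp.

comp
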